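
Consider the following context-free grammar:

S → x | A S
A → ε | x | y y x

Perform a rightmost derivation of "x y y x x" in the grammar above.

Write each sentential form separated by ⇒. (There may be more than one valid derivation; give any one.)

S ⇒ A S ⇒ A A S ⇒ A A x ⇒ A y y x x ⇒ x y y x x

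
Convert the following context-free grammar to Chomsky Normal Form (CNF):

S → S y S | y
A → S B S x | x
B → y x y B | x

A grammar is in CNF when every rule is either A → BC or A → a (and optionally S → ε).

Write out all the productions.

TY → y; S → y; TX → x; A → x; B → x; S → S X0; X0 → TY S; A → S X1; X1 → B X2; X2 → S TX; B → TY X3; X3 → TX X4; X4 → TY B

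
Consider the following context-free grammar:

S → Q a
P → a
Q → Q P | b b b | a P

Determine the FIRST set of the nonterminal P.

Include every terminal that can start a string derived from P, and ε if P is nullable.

We compute FIRST(P) using the standard algorithm.
FIRST(P) = {a}
FIRST(Q) = {a, b}
FIRST(S) = {a, b}
Therefore, FIRST(P) = {a}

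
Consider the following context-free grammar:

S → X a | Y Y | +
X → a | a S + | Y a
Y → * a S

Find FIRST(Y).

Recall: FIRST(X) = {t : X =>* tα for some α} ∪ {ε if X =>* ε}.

We compute FIRST(Y) using the standard algorithm.
FIRST(S) = {*, +, a}
FIRST(X) = {*, a}
FIRST(Y) = {*}
Therefore, FIRST(Y) = {*}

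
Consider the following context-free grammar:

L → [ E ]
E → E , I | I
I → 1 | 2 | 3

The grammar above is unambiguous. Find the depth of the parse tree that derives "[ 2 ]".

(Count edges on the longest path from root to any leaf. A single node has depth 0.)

3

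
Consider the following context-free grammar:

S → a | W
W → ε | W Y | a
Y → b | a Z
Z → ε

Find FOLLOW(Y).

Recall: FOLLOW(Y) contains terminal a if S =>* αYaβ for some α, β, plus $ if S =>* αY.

We compute FOLLOW(Y) using the standard algorithm.
FOLLOW(S) starts with {$}.
FIRST(S) = {a, b, ε}
FIRST(W) = {a, b, ε}
FIRST(Y) = {a, b}
FIRST(Z) = {ε}
FOLLOW(S) = {$}
FOLLOW(W) = {$, a, b}
FOLLOW(Y) = {$, a, b}
FOLLOW(Z) = {$, a, b}
Therefore, FOLLOW(Y) = {$, a, b}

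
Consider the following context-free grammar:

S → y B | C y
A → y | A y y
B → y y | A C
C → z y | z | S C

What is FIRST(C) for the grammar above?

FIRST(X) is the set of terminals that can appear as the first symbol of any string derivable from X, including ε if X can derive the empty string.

We compute FIRST(C) using the standard algorithm.
FIRST(A) = {y}
FIRST(B) = {y}
FIRST(C) = {y, z}
FIRST(S) = {y, z}
Therefore, FIRST(C) = {y, z}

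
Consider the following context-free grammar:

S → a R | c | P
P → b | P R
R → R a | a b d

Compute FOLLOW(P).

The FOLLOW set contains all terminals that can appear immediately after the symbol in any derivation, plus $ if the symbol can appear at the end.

We compute FOLLOW(P) using the standard algorithm.
FOLLOW(S) starts with {$}.
FIRST(P) = {b}
FIRST(R) = {a}
FIRST(S) = {a, b, c}
FOLLOW(P) = {$, a}
FOLLOW(R) = {$, a}
FOLLOW(S) = {$}
Therefore, FOLLOW(P) = {$, a}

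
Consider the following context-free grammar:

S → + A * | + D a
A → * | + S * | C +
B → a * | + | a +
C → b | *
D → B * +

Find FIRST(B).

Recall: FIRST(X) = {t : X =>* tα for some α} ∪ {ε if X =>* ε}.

We compute FIRST(B) using the standard algorithm.
FIRST(A) = {*, +, b}
FIRST(B) = {+, a}
FIRST(C) = {*, b}
FIRST(D) = {+, a}
FIRST(S) = {+}
Therefore, FIRST(B) = {+, a}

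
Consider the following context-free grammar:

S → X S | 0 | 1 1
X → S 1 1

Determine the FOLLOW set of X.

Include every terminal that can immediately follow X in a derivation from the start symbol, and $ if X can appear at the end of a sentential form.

We compute FOLLOW(X) using the standard algorithm.
FOLLOW(S) starts with {$}.
FIRST(S) = {0, 1}
FIRST(X) = {0, 1}
FOLLOW(S) = {$, 1}
FOLLOW(X) = {0, 1}
Therefore, FOLLOW(X) = {0, 1}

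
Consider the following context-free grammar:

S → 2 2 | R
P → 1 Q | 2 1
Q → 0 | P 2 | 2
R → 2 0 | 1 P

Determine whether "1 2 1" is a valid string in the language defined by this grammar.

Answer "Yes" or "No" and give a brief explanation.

Yes - a valid derivation exists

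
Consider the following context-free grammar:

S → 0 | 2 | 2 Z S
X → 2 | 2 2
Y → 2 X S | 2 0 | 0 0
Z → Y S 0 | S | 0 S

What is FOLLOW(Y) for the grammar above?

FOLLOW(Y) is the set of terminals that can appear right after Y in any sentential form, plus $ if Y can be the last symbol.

We compute FOLLOW(Y) using the standard algorithm.
FOLLOW(S) starts with {$}.
FIRST(S) = {0, 2}
FIRST(X) = {2}
FIRST(Y) = {0, 2}
FIRST(Z) = {0, 2}
FOLLOW(S) = {$, 0, 2}
FOLLOW(X) = {0, 2}
FOLLOW(Y) = {0, 2}
FOLLOW(Z) = {0, 2}
Therefore, FOLLOW(Y) = {0, 2}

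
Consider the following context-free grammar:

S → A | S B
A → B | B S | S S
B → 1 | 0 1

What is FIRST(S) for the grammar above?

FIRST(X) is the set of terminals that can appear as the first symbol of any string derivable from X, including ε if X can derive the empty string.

We compute FIRST(S) using the standard algorithm.
FIRST(A) = {0, 1}
FIRST(B) = {0, 1}
FIRST(S) = {0, 1}
Therefore, FIRST(S) = {0, 1}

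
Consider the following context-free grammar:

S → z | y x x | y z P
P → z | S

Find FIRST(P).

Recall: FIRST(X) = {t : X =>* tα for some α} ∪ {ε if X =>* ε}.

We compute FIRST(P) using the standard algorithm.
FIRST(P) = {y, z}
FIRST(S) = {y, z}
Therefore, FIRST(P) = {y, z}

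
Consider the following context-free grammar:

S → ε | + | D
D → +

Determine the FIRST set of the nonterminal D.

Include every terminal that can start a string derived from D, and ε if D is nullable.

We compute FIRST(D) using the standard algorithm.
FIRST(D) = {+}
FIRST(S) = {+, ε}
Therefore, FIRST(D) = {+}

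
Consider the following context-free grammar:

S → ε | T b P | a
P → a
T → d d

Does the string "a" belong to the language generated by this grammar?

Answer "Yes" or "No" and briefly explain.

Yes - a valid derivation exists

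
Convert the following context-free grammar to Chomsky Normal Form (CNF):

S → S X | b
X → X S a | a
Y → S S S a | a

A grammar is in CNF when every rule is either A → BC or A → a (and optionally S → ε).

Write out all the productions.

S → b; TA → a; X → a; Y → a; S → S X; X → X X0; X0 → S TA; Y → S X1; X1 → S X2; X2 → S TA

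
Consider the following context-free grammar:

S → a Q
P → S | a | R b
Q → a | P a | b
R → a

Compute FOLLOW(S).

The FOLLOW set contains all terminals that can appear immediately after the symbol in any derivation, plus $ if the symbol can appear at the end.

We compute FOLLOW(S) using the standard algorithm.
FOLLOW(S) starts with {$}.
FIRST(P) = {a}
FIRST(Q) = {a, b}
FIRST(R) = {a}
FIRST(S) = {a}
FOLLOW(P) = {a}
FOLLOW(Q) = {$, a}
FOLLOW(R) = {b}
FOLLOW(S) = {$, a}
Therefore, FOLLOW(S) = {$, a}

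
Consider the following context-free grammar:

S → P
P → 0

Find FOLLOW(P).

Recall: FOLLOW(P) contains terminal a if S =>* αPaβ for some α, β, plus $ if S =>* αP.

We compute FOLLOW(P) using the standard algorithm.
FOLLOW(S) starts with {$}.
FIRST(P) = {0}
FIRST(S) = {0}
FOLLOW(P) = {$}
FOLLOW(S) = {$}
Therefore, FOLLOW(P) = {$}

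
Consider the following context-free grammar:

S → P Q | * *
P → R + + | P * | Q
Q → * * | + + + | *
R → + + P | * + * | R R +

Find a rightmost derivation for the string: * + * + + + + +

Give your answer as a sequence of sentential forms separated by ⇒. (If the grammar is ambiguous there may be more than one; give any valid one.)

S ⇒ P Q ⇒ P + + + ⇒ R + + + + + ⇒ * + * + + + + +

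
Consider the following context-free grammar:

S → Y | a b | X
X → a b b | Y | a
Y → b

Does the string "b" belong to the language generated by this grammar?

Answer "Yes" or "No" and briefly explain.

Yes - a valid derivation exists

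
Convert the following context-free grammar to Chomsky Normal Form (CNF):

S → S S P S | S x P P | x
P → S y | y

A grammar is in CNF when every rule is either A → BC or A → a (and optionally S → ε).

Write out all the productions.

TX → x; S → x; TY → y; P → y; S → S X0; X0 → S X1; X1 → P S; S → S X2; X2 → TX X3; X3 → P P; P → S TY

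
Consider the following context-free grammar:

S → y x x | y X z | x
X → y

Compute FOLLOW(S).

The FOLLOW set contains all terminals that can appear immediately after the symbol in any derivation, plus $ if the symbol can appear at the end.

We compute FOLLOW(S) using the standard algorithm.
FOLLOW(S) starts with {$}.
FIRST(S) = {x, y}
FIRST(X) = {y}
FOLLOW(S) = {$}
FOLLOW(X) = {z}
Therefore, FOLLOW(S) = {$}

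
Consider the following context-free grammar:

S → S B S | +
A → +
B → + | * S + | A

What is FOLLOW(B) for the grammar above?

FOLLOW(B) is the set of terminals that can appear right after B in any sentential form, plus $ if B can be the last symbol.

We compute FOLLOW(B) using the standard algorithm.
FOLLOW(S) starts with {$}.
FIRST(A) = {+}
FIRST(B) = {*, +}
FIRST(S) = {+}
FOLLOW(A) = {+}
FOLLOW(B) = {+}
FOLLOW(S) = {$, *, +}
Therefore, FOLLOW(B) = {+}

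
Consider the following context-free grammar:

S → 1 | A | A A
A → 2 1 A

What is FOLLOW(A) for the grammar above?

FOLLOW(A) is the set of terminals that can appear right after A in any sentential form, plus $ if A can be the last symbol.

We compute FOLLOW(A) using the standard algorithm.
FOLLOW(S) starts with {$}.
FIRST(A) = {2}
FIRST(S) = {1, 2}
FOLLOW(A) = {$, 2}
FOLLOW(S) = {$}
Therefore, FOLLOW(A) = {$, 2}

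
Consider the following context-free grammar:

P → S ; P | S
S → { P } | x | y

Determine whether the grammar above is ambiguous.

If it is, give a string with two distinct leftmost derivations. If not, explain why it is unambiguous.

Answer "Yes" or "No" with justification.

No - the grammar is unambiguous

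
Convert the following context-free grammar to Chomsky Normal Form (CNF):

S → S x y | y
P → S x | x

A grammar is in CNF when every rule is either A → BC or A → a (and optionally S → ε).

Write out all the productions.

TX → x; TY → y; S → y; P → x; S → S X0; X0 → TX TY; P → S TX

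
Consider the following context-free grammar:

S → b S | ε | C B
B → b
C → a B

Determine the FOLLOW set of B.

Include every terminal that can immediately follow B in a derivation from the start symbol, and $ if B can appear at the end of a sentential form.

We compute FOLLOW(B) using the standard algorithm.
FOLLOW(S) starts with {$}.
FIRST(B) = {b}
FIRST(C) = {a}
FIRST(S) = {a, b, ε}
FOLLOW(B) = {$, b}
FOLLOW(C) = {b}
FOLLOW(S) = {$}
Therefore, FOLLOW(B) = {$, b}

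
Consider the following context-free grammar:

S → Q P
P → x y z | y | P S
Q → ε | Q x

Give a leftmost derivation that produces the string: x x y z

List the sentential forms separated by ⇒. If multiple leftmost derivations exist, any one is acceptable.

S ⇒ Q P ⇒ Q x P ⇒ x P ⇒ x x y z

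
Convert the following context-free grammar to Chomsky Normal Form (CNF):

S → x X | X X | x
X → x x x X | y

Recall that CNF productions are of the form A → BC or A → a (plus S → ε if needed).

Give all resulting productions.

TX → x; S → x; X → y; S → TX X; S → X X; X → TX X0; X0 → TX X1; X1 → TX X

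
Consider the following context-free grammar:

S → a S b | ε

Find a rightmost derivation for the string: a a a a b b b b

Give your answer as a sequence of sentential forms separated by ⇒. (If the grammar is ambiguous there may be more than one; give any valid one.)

S ⇒ a S b ⇒ a a S b b ⇒ a a a S b b b ⇒ a a a a S b b b b ⇒ a a a a b b b b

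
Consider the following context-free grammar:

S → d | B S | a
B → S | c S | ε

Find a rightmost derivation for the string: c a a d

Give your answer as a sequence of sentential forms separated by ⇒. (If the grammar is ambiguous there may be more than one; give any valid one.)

S ⇒ B S ⇒ B d ⇒ S d ⇒ B S d ⇒ B a d ⇒ c S a d ⇒ c a a d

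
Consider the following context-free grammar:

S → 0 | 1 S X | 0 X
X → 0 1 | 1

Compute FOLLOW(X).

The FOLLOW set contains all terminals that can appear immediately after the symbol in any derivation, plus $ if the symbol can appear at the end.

We compute FOLLOW(X) using the standard algorithm.
FOLLOW(S) starts with {$}.
FIRST(S) = {0, 1}
FIRST(X) = {0, 1}
FOLLOW(S) = {$, 0, 1}
FOLLOW(X) = {$, 0, 1}
Therefore, FOLLOW(X) = {$, 0, 1}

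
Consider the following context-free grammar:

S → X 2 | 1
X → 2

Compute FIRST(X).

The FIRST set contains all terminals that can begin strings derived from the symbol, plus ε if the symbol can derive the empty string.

We compute FIRST(X) using the standard algorithm.
FIRST(S) = {1, 2}
FIRST(X) = {2}
Therefore, FIRST(X) = {2}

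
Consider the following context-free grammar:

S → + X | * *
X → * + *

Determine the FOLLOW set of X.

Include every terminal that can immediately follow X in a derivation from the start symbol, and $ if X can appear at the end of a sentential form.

We compute FOLLOW(X) using the standard algorithm.
FOLLOW(S) starts with {$}.
FIRST(S) = {*, +}
FIRST(X) = {*}
FOLLOW(S) = {$}
FOLLOW(X) = {$}
Therefore, FOLLOW(X) = {$}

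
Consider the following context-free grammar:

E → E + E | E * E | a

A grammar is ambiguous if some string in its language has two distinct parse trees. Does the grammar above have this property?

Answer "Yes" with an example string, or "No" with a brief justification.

Yes - the string 'a * a + a * a * a' has two distinct parse trees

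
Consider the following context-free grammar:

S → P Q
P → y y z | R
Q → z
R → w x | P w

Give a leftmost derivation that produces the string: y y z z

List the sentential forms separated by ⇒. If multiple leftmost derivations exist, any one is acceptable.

S ⇒ P Q ⇒ y y z Q ⇒ y y z z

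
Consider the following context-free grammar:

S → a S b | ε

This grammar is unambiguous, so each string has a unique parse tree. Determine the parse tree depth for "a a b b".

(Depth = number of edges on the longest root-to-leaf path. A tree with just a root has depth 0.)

3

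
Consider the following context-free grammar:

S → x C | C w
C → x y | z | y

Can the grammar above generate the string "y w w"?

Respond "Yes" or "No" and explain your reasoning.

No - no valid derivation exists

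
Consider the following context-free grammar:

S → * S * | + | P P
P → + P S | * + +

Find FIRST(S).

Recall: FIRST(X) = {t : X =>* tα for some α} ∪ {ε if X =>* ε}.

We compute FIRST(S) using the standard algorithm.
FIRST(P) = {*, +}
FIRST(S) = {*, +}
Therefore, FIRST(S) = {*, +}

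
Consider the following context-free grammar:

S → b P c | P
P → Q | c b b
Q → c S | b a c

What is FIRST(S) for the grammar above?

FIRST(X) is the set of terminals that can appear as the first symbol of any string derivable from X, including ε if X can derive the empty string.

We compute FIRST(S) using the standard algorithm.
FIRST(P) = {b, c}
FIRST(Q) = {b, c}
FIRST(S) = {b, c}
Therefore, FIRST(S) = {b, c}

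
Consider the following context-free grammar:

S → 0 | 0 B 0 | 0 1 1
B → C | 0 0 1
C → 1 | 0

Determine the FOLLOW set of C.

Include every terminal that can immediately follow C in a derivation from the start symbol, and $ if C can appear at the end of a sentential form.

We compute FOLLOW(C) using the standard algorithm.
FOLLOW(S) starts with {$}.
FIRST(B) = {0, 1}
FIRST(C) = {0, 1}
FIRST(S) = {0}
FOLLOW(B) = {0}
FOLLOW(C) = {0}
FOLLOW(S) = {$}
Therefore, FOLLOW(C) = {0}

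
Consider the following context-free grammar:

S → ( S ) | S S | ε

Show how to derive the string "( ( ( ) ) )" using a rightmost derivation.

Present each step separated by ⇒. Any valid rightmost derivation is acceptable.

S ⇒ ( S ) ⇒ ( ( S ) ) ⇒ ( ( ( S ) ) ) ⇒ ( ( ( ) ) )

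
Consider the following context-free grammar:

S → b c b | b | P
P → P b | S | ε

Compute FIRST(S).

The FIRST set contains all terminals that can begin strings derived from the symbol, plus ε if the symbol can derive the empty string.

We compute FIRST(S) using the standard algorithm.
FIRST(P) = {b, ε}
FIRST(S) = {b, ε}
Therefore, FIRST(S) = {b, ε}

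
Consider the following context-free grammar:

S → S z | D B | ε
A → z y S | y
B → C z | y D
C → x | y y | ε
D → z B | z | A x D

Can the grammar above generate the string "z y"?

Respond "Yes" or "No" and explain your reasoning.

No - no valid derivation exists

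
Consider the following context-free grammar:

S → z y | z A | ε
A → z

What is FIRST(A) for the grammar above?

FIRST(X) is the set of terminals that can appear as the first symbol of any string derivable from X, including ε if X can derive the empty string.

We compute FIRST(A) using the standard algorithm.
FIRST(A) = {z}
FIRST(S) = {z, ε}
Therefore, FIRST(A) = {z}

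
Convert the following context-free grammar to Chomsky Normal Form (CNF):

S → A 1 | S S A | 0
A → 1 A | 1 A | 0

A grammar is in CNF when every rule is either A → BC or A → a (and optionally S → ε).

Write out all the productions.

T1 → 1; S → 0; A → 0; S → A T1; S → S X0; X0 → S A; A → T1 A; A → T1 A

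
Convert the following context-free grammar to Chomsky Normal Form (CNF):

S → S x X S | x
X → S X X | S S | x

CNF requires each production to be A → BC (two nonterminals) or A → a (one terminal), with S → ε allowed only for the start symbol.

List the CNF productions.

TX → x; S → x; X → x; S → S X0; X0 → TX X1; X1 → X S; X → S X2; X2 → X X; X → S S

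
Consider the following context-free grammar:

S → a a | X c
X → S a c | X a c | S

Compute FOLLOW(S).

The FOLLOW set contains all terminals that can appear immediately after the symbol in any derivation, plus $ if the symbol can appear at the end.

We compute FOLLOW(S) using the standard algorithm.
FOLLOW(S) starts with {$}.
FIRST(S) = {a}
FIRST(X) = {a}
FOLLOW(S) = {$, a, c}
FOLLOW(X) = {a, c}
Therefore, FOLLOW(S) = {$, a, c}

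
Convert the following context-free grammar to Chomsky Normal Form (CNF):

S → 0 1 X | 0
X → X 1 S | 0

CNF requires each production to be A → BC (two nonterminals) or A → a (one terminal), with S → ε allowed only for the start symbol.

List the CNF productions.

T0 → 0; T1 → 1; S → 0; X → 0; S → T0 X0; X0 → T1 X; X → X X1; X1 → T1 S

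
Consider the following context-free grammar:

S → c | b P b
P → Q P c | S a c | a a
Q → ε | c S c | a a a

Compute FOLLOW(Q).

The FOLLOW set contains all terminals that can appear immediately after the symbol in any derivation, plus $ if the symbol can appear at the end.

We compute FOLLOW(Q) using the standard algorithm.
FOLLOW(S) starts with {$}.
FIRST(P) = {a, b, c}
FIRST(Q) = {a, c, ε}
FIRST(S) = {b, c}
FOLLOW(P) = {b, c}
FOLLOW(Q) = {a, b, c}
FOLLOW(S) = {$, a, c}
Therefore, FOLLOW(Q) = {a, b, c}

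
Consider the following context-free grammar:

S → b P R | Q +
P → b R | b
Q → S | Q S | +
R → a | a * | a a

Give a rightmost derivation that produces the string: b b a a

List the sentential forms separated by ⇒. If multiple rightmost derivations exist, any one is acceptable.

S ⇒ b P R ⇒ b P a a ⇒ b b a a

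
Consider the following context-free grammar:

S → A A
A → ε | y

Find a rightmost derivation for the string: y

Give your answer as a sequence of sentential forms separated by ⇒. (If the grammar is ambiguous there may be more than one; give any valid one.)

S ⇒ A A ⇒ A ⇒ y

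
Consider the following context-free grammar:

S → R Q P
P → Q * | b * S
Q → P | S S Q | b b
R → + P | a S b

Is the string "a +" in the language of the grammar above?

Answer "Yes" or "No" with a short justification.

No - no valid derivation exists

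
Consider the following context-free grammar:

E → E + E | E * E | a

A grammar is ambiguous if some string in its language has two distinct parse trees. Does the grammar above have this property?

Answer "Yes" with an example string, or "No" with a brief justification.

Yes - the string 'a * a * a' has two distinct parse trees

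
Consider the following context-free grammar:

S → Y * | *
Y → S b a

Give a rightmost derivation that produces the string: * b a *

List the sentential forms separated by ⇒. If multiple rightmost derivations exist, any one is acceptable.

S ⇒ Y * ⇒ S b a * ⇒ * b a *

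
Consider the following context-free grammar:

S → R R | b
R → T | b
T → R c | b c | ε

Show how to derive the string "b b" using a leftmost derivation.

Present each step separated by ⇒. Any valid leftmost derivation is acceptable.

S ⇒ R R ⇒ b R ⇒ b b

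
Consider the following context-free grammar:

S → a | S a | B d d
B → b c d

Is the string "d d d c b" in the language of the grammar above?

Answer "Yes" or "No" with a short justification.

No - no valid derivation exists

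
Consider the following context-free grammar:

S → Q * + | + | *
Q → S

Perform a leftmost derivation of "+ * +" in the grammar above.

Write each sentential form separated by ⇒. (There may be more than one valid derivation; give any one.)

S ⇒ Q * + ⇒ S * + ⇒ + * +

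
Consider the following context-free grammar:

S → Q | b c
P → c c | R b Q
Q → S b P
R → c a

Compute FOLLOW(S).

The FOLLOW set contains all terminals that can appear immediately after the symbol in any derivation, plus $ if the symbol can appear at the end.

We compute FOLLOW(S) using the standard algorithm.
FOLLOW(S) starts with {$}.
FIRST(P) = {c}
FIRST(Q) = {b}
FIRST(R) = {c}
FIRST(S) = {b}
FOLLOW(P) = {$, b}
FOLLOW(Q) = {$, b}
FOLLOW(R) = {b}
FOLLOW(S) = {$, b}
Therefore, FOLLOW(S) = {$, b}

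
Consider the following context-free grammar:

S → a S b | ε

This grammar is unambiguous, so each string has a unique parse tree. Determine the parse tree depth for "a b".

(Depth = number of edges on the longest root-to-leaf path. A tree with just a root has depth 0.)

2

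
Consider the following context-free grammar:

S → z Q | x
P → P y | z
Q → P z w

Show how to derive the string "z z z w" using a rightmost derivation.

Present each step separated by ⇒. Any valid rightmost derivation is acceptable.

S ⇒ z Q ⇒ z P z w ⇒ z z z w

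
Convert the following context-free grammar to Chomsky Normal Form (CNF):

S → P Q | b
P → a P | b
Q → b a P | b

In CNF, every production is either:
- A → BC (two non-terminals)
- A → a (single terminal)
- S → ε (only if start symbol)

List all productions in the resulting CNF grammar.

S → b; TA → a; P → b; TB → b; Q → b; S → P Q; P → TA P; Q → TB X0; X0 → TA P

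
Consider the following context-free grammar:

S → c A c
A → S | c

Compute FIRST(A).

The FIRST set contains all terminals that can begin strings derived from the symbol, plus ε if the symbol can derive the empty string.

We compute FIRST(A) using the standard algorithm.
FIRST(A) = {c}
FIRST(S) = {c}
Therefore, FIRST(A) = {c}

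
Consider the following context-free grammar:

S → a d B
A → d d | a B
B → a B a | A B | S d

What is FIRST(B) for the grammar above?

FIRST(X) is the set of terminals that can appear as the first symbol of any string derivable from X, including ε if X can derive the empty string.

We compute FIRST(B) using the standard algorithm.
FIRST(A) = {a, d}
FIRST(B) = {a, d}
FIRST(S) = {a}
Therefore, FIRST(B) = {a, d}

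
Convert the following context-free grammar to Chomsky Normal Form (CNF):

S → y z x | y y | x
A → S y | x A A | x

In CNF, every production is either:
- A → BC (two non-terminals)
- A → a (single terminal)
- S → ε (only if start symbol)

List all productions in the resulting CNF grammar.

TY → y; TZ → z; TX → x; S → x; A → x; S → TY X0; X0 → TZ TX; S → TY TY; A → S TY; A → TX X1; X1 → A A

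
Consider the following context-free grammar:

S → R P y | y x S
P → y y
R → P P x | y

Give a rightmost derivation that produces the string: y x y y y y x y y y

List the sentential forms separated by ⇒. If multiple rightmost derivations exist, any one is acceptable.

S ⇒ y x S ⇒ y x R P y ⇒ y x R y y y ⇒ y x P P x y y y ⇒ y x P y y x y y y ⇒ y x y y y y x y y y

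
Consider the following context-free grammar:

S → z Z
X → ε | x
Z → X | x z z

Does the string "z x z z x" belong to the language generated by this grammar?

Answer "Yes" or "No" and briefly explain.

No - no valid derivation exists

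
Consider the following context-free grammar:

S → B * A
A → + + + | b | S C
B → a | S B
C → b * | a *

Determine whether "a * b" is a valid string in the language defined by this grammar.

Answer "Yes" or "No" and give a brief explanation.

Yes - a valid derivation exists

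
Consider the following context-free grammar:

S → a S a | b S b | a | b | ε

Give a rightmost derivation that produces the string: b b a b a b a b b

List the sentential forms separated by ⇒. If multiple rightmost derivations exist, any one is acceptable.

S ⇒ b S b ⇒ b b S b b ⇒ b b a S a b b ⇒ b b a b S b a b b ⇒ b b a b a b a b b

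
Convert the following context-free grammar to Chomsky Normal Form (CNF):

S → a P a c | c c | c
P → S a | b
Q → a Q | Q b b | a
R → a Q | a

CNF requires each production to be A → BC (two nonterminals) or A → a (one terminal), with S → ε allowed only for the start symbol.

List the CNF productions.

TA → a; TC → c; S → c; P → b; TB → b; Q → a; R → a; S → TA X0; X0 → P X1; X1 → TA TC; S → TC TC; P → S TA; Q → TA Q; Q → Q X2; X2 → TB TB; R → TA Q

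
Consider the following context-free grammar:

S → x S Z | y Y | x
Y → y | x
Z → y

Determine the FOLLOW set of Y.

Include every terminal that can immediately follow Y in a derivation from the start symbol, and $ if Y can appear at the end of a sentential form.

We compute FOLLOW(Y) using the standard algorithm.
FOLLOW(S) starts with {$}.
FIRST(S) = {x, y}
FIRST(Y) = {x, y}
FIRST(Z) = {y}
FOLLOW(S) = {$, y}
FOLLOW(Y) = {$, y}
FOLLOW(Z) = {$, y}
Therefore, FOLLOW(Y) = {$, y}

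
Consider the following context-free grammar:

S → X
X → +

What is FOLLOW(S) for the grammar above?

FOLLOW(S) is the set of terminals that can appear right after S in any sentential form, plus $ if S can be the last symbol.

We compute FOLLOW(S) using the standard algorithm.
FOLLOW(S) starts with {$}.
FIRST(S) = {+}
FIRST(X) = {+}
FOLLOW(S) = {$}
FOLLOW(X) = {$}
Therefore, FOLLOW(S) = {$}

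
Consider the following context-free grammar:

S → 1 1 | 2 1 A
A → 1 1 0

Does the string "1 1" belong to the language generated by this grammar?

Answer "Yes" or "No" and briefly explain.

Yes - a valid derivation exists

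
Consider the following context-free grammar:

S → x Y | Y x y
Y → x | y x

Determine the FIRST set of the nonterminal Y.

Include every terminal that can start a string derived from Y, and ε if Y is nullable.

We compute FIRST(Y) using the standard algorithm.
FIRST(S) = {x, y}
FIRST(Y) = {x, y}
Therefore, FIRST(Y) = {x, y}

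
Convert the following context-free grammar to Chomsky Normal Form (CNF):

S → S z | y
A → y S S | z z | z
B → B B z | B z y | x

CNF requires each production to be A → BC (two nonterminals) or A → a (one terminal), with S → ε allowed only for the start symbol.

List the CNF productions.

TZ → z; S → y; TY → y; A → z; B → x; S → S TZ; A → TY X0; X0 → S S; A → TZ TZ; B → B X1; X1 → B TZ; B → B X2; X2 → TZ TY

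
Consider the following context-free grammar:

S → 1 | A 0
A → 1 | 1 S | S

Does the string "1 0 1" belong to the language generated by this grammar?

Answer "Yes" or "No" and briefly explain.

No - no valid derivation exists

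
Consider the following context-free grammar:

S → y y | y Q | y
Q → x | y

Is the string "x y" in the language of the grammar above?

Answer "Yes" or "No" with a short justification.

No - no valid derivation exists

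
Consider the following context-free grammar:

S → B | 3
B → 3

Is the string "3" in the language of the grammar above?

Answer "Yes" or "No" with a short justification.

Yes - a valid derivation exists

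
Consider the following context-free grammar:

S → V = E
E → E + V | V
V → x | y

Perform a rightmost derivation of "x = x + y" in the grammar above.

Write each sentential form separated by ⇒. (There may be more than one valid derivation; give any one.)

S ⇒ V = E ⇒ V = E + V ⇒ V = E + y ⇒ V = V + y ⇒ V = x + y ⇒ x = x + y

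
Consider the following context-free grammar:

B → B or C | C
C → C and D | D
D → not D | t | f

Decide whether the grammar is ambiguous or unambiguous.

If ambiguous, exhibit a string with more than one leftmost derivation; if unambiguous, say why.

Unambiguous - every string in the language has a unique leftmost derivation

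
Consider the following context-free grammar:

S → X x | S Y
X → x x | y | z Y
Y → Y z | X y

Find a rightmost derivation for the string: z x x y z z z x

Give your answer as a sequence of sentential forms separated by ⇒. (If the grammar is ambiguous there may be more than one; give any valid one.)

S ⇒ X x ⇒ z Y x ⇒ z Y z x ⇒ z Y z z x ⇒ z Y z z z x ⇒ z X y z z z x ⇒ z x x y z z z x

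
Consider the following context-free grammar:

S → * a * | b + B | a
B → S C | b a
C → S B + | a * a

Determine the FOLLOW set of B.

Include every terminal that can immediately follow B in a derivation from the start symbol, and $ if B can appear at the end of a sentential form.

We compute FOLLOW(B) using the standard algorithm.
FOLLOW(S) starts with {$}.
FIRST(B) = {*, a, b}
FIRST(C) = {*, a, b}
FIRST(S) = {*, a, b}
FOLLOW(B) = {$, *, +, a, b}
FOLLOW(C) = {$, *, +, a, b}
FOLLOW(S) = {$, *, a, b}
Therefore, FOLLOW(B) = {$, *, +, a, b}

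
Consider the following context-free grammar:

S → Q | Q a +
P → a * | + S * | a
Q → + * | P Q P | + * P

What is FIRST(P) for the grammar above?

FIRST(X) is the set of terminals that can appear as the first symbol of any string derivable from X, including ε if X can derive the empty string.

We compute FIRST(P) using the standard algorithm.
FIRST(P) = {+, a}
FIRST(Q) = {+, a}
FIRST(S) = {+, a}
Therefore, FIRST(P) = {+, a}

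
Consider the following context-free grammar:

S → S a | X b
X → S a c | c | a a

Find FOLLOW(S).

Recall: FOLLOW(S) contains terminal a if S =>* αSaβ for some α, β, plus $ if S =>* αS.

We compute FOLLOW(S) using the standard algorithm.
FOLLOW(S) starts with {$}.
FIRST(S) = {a, c}
FIRST(X) = {a, c}
FOLLOW(S) = {$, a}
FOLLOW(X) = {b}
Therefore, FOLLOW(S) = {$, a}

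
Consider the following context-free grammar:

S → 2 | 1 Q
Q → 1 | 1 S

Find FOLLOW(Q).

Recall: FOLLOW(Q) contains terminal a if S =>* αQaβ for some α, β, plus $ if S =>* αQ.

We compute FOLLOW(Q) using the standard algorithm.
FOLLOW(S) starts with {$}.
FIRST(Q) = {1}
FIRST(S) = {1, 2}
FOLLOW(Q) = {$}
FOLLOW(S) = {$}
Therefore, FOLLOW(Q) = {$}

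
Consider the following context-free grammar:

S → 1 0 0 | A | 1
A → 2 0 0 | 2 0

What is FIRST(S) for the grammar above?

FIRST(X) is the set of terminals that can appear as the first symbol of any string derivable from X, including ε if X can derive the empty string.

We compute FIRST(S) using the standard algorithm.
FIRST(A) = {2}
FIRST(S) = {1, 2}
Therefore, FIRST(S) = {1, 2}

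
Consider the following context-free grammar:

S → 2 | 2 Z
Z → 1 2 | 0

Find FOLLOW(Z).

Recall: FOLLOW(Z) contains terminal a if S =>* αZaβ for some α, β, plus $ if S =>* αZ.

We compute FOLLOW(Z) using the standard algorithm.
FOLLOW(S) starts with {$}.
FIRST(S) = {2}
FIRST(Z) = {0, 1}
FOLLOW(S) = {$}
FOLLOW(Z) = {$}
Therefore, FOLLOW(Z) = {$}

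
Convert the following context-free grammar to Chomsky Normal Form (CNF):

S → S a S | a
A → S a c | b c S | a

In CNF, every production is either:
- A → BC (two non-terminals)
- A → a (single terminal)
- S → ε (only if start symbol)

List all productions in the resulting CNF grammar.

TA → a; S → a; TC → c; TB → b; A → a; S → S X0; X0 → TA S; A → S X1; X1 → TA TC; A → TB X2; X2 → TC S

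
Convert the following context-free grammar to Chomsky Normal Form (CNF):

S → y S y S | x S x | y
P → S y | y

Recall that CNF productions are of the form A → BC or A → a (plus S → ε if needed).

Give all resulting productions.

TY → y; TX → x; S → y; P → y; S → TY X0; X0 → S X1; X1 → TY S; S → TX X2; X2 → S TX; P → S TY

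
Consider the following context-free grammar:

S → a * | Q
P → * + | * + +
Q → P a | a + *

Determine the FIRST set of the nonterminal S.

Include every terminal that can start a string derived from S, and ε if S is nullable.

We compute FIRST(S) using the standard algorithm.
FIRST(P) = {*}
FIRST(Q) = {*, a}
FIRST(S) = {*, a}
Therefore, FIRST(S) = {*, a}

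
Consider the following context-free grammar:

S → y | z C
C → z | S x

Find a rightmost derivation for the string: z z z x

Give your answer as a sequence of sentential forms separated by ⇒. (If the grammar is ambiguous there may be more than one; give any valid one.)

S ⇒ z C ⇒ z S x ⇒ z z C x ⇒ z z z x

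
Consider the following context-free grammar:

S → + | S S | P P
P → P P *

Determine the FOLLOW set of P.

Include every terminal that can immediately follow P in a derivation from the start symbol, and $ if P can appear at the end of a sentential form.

We compute FOLLOW(P) using the standard algorithm.
FOLLOW(S) starts with {$}.
FIRST(P) = {}
FIRST(S) = {+}
FOLLOW(P) = {$, *, +}
FOLLOW(S) = {$, +}
Therefore, FOLLOW(P) = {$, *, +}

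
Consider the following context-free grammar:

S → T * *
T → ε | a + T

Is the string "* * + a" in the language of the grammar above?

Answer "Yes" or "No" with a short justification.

No - no valid derivation exists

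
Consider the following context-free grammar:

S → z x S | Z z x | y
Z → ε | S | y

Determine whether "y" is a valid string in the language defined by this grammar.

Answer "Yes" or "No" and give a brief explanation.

Yes - a valid derivation exists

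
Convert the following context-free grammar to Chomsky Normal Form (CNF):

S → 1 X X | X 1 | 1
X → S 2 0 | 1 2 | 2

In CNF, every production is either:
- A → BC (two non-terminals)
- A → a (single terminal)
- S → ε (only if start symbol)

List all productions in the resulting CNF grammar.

T1 → 1; S → 1; T2 → 2; T0 → 0; X → 2; S → T1 X0; X0 → X X; S → X T1; X → S X1; X1 → T2 T0; X → T1 T2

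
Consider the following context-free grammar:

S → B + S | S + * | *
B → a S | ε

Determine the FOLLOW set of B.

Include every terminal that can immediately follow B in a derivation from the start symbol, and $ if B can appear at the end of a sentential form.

We compute FOLLOW(B) using the standard algorithm.
FOLLOW(S) starts with {$}.
FIRST(B) = {a, ε}
FIRST(S) = {*, +, a}
FOLLOW(B) = {+}
FOLLOW(S) = {$, +}
Therefore, FOLLOW(B) = {+}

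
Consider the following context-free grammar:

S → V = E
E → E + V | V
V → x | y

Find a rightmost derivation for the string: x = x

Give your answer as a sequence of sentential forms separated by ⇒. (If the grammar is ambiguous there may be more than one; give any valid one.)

S ⇒ V = E ⇒ V = V ⇒ V = x ⇒ x = x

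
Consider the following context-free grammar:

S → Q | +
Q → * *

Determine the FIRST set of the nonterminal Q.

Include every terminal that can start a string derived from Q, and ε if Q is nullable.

We compute FIRST(Q) using the standard algorithm.
FIRST(Q) = {*}
FIRST(S) = {*, +}
Therefore, FIRST(Q) = {*}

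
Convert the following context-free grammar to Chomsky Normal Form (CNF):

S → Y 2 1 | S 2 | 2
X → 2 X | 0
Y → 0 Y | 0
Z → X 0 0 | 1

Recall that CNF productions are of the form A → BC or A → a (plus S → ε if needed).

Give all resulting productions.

T2 → 2; T1 → 1; S → 2; X → 0; T0 → 0; Y → 0; Z → 1; S → Y X0; X0 → T2 T1; S → S T2; X → T2 X; Y → T0 Y; Z → X X1; X1 → T0 T0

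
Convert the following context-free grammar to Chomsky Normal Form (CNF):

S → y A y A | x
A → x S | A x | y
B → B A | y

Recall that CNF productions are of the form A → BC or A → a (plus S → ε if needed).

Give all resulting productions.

TY → y; S → x; TX → x; A → y; B → y; S → TY X0; X0 → A X1; X1 → TY A; A → TX S; A → A TX; B → B A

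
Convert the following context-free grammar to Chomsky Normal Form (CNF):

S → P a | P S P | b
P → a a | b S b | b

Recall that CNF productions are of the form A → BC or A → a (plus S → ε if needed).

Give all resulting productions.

TA → a; S → b; TB → b; P → b; S → P TA; S → P X0; X0 → S P; P → TA TA; P → TB X1; X1 → S TB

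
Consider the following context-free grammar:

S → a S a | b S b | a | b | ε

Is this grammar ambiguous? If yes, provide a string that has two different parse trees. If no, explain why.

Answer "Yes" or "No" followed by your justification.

No - the grammar is unambiguous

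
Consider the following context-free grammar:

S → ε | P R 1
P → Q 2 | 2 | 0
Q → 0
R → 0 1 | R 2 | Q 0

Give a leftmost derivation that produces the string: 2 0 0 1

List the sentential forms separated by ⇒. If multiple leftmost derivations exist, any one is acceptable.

S ⇒ P R 1 ⇒ 2 R 1 ⇒ 2 Q 0 1 ⇒ 2 0 0 1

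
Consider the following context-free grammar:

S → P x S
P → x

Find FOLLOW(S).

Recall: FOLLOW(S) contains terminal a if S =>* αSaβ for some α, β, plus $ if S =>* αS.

We compute FOLLOW(S) using the standard algorithm.
FOLLOW(S) starts with {$}.
FIRST(P) = {x}
FIRST(S) = {x}
FOLLOW(P) = {x}
FOLLOW(S) = {$}
Therefore, FOLLOW(S) = {$}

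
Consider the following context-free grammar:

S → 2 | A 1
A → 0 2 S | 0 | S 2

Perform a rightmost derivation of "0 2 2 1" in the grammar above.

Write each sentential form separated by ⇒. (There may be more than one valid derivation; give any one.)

S ⇒ A 1 ⇒ 0 2 S 1 ⇒ 0 2 2 1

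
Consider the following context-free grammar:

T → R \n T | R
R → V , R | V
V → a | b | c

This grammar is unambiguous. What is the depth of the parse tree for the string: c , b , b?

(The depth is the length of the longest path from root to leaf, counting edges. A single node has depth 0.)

5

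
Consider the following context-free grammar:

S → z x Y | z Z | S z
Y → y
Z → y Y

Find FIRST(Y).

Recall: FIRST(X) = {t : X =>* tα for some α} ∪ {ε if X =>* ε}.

We compute FIRST(Y) using the standard algorithm.
FIRST(S) = {z}
FIRST(Y) = {y}
FIRST(Z) = {y}
Therefore, FIRST(Y) = {y}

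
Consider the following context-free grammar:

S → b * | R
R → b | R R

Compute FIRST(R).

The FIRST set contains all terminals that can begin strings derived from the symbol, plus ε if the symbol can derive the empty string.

We compute FIRST(R) using the standard algorithm.
FIRST(R) = {b}
FIRST(S) = {b}
Therefore, FIRST(R) = {b}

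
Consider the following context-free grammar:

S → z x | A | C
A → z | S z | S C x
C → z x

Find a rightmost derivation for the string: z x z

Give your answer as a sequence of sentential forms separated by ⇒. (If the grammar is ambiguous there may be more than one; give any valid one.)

S ⇒ A ⇒ S z ⇒ z x z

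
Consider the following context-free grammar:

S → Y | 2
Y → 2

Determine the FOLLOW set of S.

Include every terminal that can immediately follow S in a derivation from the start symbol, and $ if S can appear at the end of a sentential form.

We compute FOLLOW(S) using the standard algorithm.
FOLLOW(S) starts with {$}.
FIRST(S) = {2}
FIRST(Y) = {2}
FOLLOW(S) = {$}
FOLLOW(Y) = {$}
Therefore, FOLLOW(S) = {$}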